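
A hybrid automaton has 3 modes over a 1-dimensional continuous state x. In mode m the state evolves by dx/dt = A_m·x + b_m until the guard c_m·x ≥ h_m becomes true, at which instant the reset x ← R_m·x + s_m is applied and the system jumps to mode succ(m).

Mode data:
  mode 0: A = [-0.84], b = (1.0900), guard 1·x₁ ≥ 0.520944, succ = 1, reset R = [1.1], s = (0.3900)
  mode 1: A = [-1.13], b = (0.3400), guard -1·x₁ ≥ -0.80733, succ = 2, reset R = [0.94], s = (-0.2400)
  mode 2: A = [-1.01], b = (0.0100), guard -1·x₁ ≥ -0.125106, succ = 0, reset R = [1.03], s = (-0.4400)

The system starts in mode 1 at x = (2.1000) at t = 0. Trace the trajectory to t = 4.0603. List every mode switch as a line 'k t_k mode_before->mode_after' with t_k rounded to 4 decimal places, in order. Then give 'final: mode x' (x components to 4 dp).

Mode 1: guard c·x = -0.8073 hit at Δt = 1.1218 (t = 1.1218), x⁻ = (0.8073) → reset → x⁺ = (0.5189), jump to mode 2
Mode 2: guard c·x = -0.1251 hit at Δt = 1.4710 (t = 2.5928), x⁻ = (0.1251) → reset → x⁺ = (-0.3111), jump to mode 0
Mode 0: guard c·x = 0.5209 hit at Δt = 0.8669 (t = 3.4597), x⁻ = (0.5209) → reset → x⁺ = (0.9630), jump to mode 1
Mode 1: guard c·x = -0.8073 hit at Δt = 0.2372 (t = 3.6969), x⁻ = (0.8073) → reset → x⁺ = (0.5189), jump to mode 2
Mode 2: flow for 0.3634 to horizon, guard not reached → x = (0.3625)

1 1.1218 1->2
2 2.5928 2->0
3 3.4597 0->1
4 3.6969 1->2
final: 2 0.3625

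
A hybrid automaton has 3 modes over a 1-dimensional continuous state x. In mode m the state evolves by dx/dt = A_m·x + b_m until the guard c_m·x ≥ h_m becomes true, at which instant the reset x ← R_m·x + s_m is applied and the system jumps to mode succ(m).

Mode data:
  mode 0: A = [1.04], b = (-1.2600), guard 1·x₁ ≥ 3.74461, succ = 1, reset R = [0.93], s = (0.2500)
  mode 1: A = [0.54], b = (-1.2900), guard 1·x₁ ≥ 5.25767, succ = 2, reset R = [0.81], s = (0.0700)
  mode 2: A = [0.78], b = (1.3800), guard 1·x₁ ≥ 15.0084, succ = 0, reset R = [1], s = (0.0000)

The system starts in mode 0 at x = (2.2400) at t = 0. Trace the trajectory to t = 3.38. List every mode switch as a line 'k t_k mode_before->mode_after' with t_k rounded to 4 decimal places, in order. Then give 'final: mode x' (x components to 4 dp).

Mode 0: guard c·x = 3.7446 hit at Δt = 0.8667 (t = 0.8667), x⁻ = (3.7446) → reset → x⁺ = (3.7325), jump to mode 1
Mode 1: guard c·x = 5.2577 hit at Δt = 1.4047 (t = 2.2714), x⁻ = (5.2577) → reset → x⁺ = (4.3287), jump to mode 2
Mode 2: flow for 1.1086 to horizon, guard not reached → x = (12.7092)

1 0.8667 0->1
2 2.2714 1->2
final: 2 12.7092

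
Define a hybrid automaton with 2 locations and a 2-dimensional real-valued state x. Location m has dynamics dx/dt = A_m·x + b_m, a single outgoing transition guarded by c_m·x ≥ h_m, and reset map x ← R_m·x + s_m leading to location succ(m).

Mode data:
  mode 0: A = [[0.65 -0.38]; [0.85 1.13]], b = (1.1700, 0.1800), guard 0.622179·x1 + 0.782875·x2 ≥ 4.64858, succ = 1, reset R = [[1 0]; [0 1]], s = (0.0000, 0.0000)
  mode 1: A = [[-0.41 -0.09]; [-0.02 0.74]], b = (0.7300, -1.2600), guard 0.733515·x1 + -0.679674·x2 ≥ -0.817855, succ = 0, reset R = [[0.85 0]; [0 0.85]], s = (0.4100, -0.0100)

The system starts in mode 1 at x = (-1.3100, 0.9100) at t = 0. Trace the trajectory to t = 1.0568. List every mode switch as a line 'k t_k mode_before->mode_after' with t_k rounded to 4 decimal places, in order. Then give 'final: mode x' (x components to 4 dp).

Mode 1: guard c·x = -0.8179 hit at Δt = 0.6008 (t = 0.6008), x⁻ = (-0.6690, 0.4814) → reset → x⁺ = (-0.1586, 0.3992), jump to mode 0
Mode 0: flow for 0.4560 to horizon, guard not reached → x = (0.2953, 0.7976)

1 0.6008 1->0
final: 0 0.2953 0.7976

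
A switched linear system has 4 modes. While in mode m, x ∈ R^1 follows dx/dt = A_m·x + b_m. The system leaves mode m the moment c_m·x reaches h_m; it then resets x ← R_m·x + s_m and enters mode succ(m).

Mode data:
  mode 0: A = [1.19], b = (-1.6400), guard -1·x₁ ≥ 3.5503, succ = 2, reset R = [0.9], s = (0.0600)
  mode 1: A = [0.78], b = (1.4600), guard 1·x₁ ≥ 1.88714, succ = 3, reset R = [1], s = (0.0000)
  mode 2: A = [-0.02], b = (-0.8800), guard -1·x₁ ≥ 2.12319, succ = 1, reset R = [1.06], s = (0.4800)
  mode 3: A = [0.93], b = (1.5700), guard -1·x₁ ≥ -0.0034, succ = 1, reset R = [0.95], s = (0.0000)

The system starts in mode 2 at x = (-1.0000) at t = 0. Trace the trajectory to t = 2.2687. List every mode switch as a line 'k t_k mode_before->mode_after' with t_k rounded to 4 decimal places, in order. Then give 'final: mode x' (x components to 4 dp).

1 1.3234 2->1
final: 1 -1.6602

Mode 2: guard c·x = 2.1232 hit at Δt = 1.3234 (t = 1.3234), x⁻ = (-2.1232) → reset → x⁺ = (-1.7706), jump to mode 1
Mode 1: flow for 0.9453 to horizon, guard not reached → x = (-1.6602)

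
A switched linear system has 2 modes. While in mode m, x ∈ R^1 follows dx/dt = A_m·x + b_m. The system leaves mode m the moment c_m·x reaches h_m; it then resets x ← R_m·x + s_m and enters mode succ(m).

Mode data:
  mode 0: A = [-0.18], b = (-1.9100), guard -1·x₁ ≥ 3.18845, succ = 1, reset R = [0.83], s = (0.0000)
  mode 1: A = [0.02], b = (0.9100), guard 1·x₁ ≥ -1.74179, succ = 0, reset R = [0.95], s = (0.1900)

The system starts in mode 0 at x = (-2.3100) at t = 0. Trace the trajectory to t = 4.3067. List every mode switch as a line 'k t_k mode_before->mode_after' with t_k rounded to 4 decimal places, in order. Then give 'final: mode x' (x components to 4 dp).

1 0.6214 0->1
2 1.6659 1->0
3 2.8260 0->1
4 3.8705 1->0
final: 0 -2.1553

Mode 0: guard c·x = 3.1885 hit at Δt = 0.6214 (t = 0.6214), x⁻ = (-3.1884) → reset → x⁺ = (-2.6464), jump to mode 1
Mode 1: guard c·x = -1.7418 hit at Δt = 1.0445 (t = 1.6659), x⁻ = (-1.7418) → reset → x⁺ = (-1.4647), jump to mode 0
Mode 0: guard c·x = 3.1885 hit at Δt = 1.1601 (t = 2.8260), x⁻ = (-3.1884) → reset → x⁺ = (-2.6464), jump to mode 1
Mode 1: guard c·x = -1.7418 hit at Δt = 1.0445 (t = 3.8705), x⁻ = (-1.7418) → reset → x⁺ = (-1.4647), jump to mode 0
Mode 0: flow for 0.4362 to horizon, guard not reached → x = (-2.1553)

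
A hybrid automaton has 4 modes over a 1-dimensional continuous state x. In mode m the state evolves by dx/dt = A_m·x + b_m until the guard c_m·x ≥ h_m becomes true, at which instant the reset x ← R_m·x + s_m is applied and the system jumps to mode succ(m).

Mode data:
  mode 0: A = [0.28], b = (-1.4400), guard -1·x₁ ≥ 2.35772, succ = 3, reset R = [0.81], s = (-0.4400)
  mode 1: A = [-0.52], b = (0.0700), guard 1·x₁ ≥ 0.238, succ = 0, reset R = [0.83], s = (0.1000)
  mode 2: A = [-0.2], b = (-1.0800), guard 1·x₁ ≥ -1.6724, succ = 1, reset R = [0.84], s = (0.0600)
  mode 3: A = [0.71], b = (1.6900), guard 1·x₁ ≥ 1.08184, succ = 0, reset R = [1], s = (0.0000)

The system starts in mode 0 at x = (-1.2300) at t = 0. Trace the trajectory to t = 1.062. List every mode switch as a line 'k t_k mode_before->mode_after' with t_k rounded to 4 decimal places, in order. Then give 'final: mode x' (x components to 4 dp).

1 0.5819 0->3
final: 3 -2.3374

Mode 0: guard c·x = 2.3577 hit at Δt = 0.5819 (t = 0.5819), x⁻ = (-2.3577) → reset → x⁺ = (-2.3498), jump to mode 3
Mode 3: flow for 0.4801 to horizon, guard not reached → x = (-2.3374)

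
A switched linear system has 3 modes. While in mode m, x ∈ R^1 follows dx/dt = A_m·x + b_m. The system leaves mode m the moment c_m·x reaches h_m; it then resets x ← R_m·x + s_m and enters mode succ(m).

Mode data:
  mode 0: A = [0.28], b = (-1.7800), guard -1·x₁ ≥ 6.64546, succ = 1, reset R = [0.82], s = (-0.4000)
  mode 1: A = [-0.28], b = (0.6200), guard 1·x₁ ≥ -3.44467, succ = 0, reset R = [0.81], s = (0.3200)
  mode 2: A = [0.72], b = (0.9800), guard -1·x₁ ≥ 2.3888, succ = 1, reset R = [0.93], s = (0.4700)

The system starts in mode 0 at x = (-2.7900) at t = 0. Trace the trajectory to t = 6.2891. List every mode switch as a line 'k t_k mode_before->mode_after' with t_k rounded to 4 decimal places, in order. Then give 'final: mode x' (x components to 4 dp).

Mode 0: guard c·x = 6.6455 hit at Δt = 1.2561 (t = 1.2561), x⁻ = (-6.6455) → reset → x⁺ = (-5.8493), jump to mode 1
Mode 1: guard c·x = -3.4447 hit at Δt = 1.2647 (t = 2.5208), x⁻ = (-3.4447) → reset → x⁺ = (-2.4702), jump to mode 0
Mode 0: guard c·x = 6.6455 hit at Δt = 1.3832 (t = 3.9040), x⁻ = (-6.6455) → reset → x⁺ = (-5.8493), jump to mode 1
Mode 1: guard c·x = -3.4447 hit at Δt = 1.2647 (t = 5.1687), x⁻ = (-3.4447) → reset → x⁺ = (-2.4702), jump to mode 0
Mode 0: flow for 1.1204 to horizon, guard not reached → x = (-5.7230)

1 1.2561 0->1
2 2.5208 1->0
3 3.9040 0->1
4 5.1687 1->0
final: 0 -5.7230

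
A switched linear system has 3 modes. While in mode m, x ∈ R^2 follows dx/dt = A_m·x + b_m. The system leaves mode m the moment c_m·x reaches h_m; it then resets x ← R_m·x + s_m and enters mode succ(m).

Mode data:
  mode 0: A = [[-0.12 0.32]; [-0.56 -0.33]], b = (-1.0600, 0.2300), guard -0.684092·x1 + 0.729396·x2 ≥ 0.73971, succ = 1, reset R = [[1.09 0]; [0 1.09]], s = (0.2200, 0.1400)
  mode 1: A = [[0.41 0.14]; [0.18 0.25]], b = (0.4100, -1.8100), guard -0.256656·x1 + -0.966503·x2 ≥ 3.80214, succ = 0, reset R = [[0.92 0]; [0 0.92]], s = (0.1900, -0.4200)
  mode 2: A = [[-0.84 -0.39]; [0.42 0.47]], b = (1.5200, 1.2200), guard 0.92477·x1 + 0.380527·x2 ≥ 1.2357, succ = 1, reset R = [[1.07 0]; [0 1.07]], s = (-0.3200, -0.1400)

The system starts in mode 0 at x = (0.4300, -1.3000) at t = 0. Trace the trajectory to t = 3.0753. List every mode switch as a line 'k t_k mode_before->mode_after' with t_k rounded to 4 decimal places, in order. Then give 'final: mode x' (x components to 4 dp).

Mode 0: guard c·x = 0.7397 hit at Δt = 1.3776 (t = 1.3776), x⁻ = (-1.3120, -0.2164) → reset → x⁺ = (-1.2101, -0.0959), jump to mode 1
Mode 1: guard c·x = 3.8021 hit at Δt = 1.3588 (t = 2.7364), x⁻ = (-1.7541, -3.4681) → reset → x⁺ = (-1.4238, -3.6107), jump to mode 0
Mode 0: flow for 0.3389 to horizon, guard not reached → x = (-2.0619, -2.8392)

1 1.3776 0->1
2 2.7364 1->0
final: 0 -2.0619 -2.8392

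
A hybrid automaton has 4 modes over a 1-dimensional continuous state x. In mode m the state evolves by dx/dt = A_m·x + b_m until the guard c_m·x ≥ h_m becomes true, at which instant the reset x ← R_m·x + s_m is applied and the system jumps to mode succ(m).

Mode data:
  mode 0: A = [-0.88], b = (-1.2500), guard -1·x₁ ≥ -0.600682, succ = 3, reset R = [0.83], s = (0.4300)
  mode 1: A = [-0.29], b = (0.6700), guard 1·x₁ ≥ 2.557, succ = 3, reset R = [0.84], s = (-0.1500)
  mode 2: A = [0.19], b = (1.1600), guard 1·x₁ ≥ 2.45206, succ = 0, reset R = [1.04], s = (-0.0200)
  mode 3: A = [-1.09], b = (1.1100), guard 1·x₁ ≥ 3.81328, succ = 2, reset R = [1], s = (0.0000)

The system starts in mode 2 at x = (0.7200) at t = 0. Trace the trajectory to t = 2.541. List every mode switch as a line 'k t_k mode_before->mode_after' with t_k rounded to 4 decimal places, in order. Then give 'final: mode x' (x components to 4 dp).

1 1.1903 2->0
2 1.9519 0->3
final: 3 0.9711

Mode 2: guard c·x = 2.4521 hit at Δt = 1.1903 (t = 1.1903), x⁻ = (2.4521) → reset → x⁺ = (2.5301), jump to mode 0
Mode 0: guard c·x = -0.6007 hit at Δt = 0.7616 (t = 1.9519), x⁻ = (0.6007) → reset → x⁺ = (0.9286), jump to mode 3
Mode 3: flow for 0.5891 to horizon, guard not reached → x = (0.9711)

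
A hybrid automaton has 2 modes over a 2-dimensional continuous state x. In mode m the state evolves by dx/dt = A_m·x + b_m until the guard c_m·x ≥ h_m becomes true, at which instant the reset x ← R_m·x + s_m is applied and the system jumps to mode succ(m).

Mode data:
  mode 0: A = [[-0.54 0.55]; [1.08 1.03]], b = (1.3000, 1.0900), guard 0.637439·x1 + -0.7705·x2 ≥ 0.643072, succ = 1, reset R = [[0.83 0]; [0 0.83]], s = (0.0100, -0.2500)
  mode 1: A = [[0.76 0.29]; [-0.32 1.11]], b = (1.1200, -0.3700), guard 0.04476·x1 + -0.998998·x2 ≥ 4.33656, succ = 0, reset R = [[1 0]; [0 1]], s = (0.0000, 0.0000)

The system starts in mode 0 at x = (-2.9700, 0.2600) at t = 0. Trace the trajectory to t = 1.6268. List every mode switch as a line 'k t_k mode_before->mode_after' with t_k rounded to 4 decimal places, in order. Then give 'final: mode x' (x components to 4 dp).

Mode 0: guard c·x = 0.6431 hit at Δt = 1.2650 (t = 1.2650), x⁻ = (-0.6816, -1.3985) → reset → x⁺ = (-0.5557, -1.4107), jump to mode 1
Mode 1: flow for 0.3618 to horizon, guard not reached → x = (-0.4777, -2.1994)

1 1.2650 0->1
final: 1 -0.4777 -2.1994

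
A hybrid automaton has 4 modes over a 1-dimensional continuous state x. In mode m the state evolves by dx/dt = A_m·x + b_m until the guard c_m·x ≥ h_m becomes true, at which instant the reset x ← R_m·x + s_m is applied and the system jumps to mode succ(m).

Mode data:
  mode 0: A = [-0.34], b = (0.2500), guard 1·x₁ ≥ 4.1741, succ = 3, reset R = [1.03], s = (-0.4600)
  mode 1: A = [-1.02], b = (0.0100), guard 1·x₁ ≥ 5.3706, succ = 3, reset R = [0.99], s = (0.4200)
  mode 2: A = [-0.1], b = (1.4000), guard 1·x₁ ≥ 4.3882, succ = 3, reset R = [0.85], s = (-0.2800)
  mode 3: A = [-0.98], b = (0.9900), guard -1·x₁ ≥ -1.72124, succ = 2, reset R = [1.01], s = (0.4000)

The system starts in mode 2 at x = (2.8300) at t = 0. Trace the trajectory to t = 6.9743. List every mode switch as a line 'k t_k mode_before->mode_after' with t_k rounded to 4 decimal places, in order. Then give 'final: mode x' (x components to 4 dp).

1 1.5024 2->3
2 2.7605 3->2
3 4.8636 2->3
4 6.1217 3->2
final: 2 3.1079

Mode 2: guard c·x = 4.3882 hit at Δt = 1.5024 (t = 1.5024), x⁻ = (4.3882) → reset → x⁺ = (3.4500), jump to mode 3
Mode 3: guard c·x = -1.7212 hit at Δt = 1.2581 (t = 2.7605), x⁻ = (1.7212) → reset → x⁺ = (2.1385), jump to mode 2
Mode 2: guard c·x = 4.3882 hit at Δt = 2.1031 (t = 4.8636), x⁻ = (4.3882) → reset → x⁺ = (3.4500), jump to mode 3
Mode 3: guard c·x = -1.7212 hit at Δt = 1.2581 (t = 6.1217), x⁻ = (1.7212) → reset → x⁺ = (2.1385), jump to mode 2
Mode 2: flow for 0.8526 to horizon, guard not reached → x = (3.1079)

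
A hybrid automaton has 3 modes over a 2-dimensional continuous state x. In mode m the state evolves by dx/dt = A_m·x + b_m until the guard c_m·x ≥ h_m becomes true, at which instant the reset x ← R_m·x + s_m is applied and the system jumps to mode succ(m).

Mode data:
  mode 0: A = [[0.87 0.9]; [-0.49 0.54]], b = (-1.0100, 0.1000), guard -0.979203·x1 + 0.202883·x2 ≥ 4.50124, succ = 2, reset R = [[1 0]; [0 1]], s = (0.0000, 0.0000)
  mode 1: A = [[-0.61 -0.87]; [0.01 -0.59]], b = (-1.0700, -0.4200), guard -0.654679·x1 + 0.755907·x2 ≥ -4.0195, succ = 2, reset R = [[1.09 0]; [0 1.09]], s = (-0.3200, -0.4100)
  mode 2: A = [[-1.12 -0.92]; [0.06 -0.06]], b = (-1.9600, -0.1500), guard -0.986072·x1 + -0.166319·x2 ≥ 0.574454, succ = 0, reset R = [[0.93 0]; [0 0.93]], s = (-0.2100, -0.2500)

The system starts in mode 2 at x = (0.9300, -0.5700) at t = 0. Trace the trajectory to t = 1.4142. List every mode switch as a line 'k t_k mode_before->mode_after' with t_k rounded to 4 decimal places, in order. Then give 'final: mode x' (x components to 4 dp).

Mode 2: guard c·x = 0.5745 hit at Δt = 0.9256 (t = 0.9256), x⁻ = (-0.4697, -0.6690) → reset → x⁺ = (-0.6469, -0.8721), jump to mode 0
Mode 0: flow for 0.4886 to horizon, guard not reached → x = (-2.0630, -0.7292)

1 0.9256 2->0
final: 0 -2.0630 -0.7292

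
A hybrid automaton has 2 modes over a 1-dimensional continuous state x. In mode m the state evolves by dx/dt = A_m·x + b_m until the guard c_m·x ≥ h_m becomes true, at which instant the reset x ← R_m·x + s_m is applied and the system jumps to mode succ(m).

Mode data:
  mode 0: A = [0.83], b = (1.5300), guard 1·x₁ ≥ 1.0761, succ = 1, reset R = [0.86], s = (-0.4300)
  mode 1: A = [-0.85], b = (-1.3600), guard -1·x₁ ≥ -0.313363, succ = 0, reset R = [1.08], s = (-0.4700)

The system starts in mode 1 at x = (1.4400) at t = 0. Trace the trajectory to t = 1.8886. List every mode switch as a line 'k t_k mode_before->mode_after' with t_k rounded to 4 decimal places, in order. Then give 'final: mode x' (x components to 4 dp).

1 0.5447 1->0
2 1.1879 0->1
3 1.2948 1->0
final: 0 0.9587

Mode 1: guard c·x = -0.3134 hit at Δt = 0.5447 (t = 0.5447), x⁻ = (0.3134) → reset → x⁺ = (-0.1316), jump to mode 0
Mode 0: guard c·x = 1.0761 hit at Δt = 0.6432 (t = 1.1879), x⁻ = (1.0761) → reset → x⁺ = (0.4954), jump to mode 1
Mode 1: guard c·x = -0.3134 hit at Δt = 0.1069 (t = 1.2948), x⁻ = (0.3134) → reset → x⁺ = (-0.1316), jump to mode 0
Mode 0: flow for 0.5938 to horizon, guard not reached → x = (0.9587)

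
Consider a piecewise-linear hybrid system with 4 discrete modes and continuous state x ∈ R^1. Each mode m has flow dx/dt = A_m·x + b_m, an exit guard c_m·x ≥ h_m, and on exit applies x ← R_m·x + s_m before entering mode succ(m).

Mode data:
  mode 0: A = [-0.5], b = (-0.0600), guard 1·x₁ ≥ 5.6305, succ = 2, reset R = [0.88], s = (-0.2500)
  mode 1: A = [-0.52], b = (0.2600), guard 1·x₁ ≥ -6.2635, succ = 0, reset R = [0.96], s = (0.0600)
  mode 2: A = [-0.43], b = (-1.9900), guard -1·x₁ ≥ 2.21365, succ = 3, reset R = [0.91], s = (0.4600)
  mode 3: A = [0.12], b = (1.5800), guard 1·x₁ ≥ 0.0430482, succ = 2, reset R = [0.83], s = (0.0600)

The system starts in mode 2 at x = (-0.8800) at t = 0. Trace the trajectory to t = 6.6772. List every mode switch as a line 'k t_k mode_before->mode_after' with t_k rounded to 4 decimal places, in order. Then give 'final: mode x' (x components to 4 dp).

Mode 2: guard c·x = 2.2136 hit at Δt = 1.0228 (t = 1.0228), x⁻ = (-2.2136) → reset → x⁺ = (-1.5544), jump to mode 3
Mode 3: guard c·x = 0.0430 hit at Δt = 1.0741 (t = 2.0969), x⁻ = (0.0430) → reset → x⁺ = (0.0957), jump to mode 2
Mode 2: guard c·x = 2.2136 hit at Δt = 1.5609 (t = 3.6578), x⁻ = (-2.2136) → reset → x⁺ = (-1.5544), jump to mode 3
Mode 3: guard c·x = 0.0430 hit at Δt = 1.0741 (t = 4.7319), x⁻ = (0.0430) → reset → x⁺ = (0.0957), jump to mode 2
Mode 2: guard c·x = 2.2136 hit at Δt = 1.5609 (t = 6.2928), x⁻ = (-2.2136) → reset → x⁺ = (-1.5544), jump to mode 3
Mode 3: flow for 0.3844 to horizon, guard not reached → x = (-1.0062)

1 1.0228 2->3
2 2.0969 3->2
3 3.6578 2->3
4 4.7319 3->2
5 6.2928 2->3
final: 3 -1.0062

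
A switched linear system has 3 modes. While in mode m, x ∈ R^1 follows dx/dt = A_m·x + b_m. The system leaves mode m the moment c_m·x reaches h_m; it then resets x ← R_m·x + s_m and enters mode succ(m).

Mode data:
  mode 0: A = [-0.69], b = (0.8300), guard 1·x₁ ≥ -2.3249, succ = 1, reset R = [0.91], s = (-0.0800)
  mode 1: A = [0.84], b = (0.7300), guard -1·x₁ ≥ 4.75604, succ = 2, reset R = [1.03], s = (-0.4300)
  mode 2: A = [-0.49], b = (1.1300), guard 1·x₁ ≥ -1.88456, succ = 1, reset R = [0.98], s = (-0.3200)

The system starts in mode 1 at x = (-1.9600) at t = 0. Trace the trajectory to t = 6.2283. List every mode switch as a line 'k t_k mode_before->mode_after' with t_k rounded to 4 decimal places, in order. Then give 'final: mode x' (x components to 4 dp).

Mode 1: guard c·x = 4.7560 hit at Δt = 1.5126 (t = 1.5126), x⁻ = (-4.7560) → reset → x⁺ = (-5.3287), jump to mode 2
Mode 2: guard c·x = -1.8846 hit at Δt = 1.2242 (t = 2.7368), x⁻ = (-1.8846) → reset → x⁺ = (-2.1669), jump to mode 1
Mode 1: guard c·x = 4.7560 hit at Δt = 1.3059 (t = 4.0427), x⁻ = (-4.7560) → reset → x⁺ = (-5.3287), jump to mode 2
Mode 2: guard c·x = -1.8846 hit at Δt = 1.2242 (t = 5.2669), x⁻ = (-1.8846) → reset → x⁺ = (-2.1669), jump to mode 1
Mode 1: flow for 0.9614 to horizon, guard not reached → x = (-3.7794)

1 1.5126 1->2
2 2.7368 2->1
3 4.0427 1->2
4 5.2669 2->1
final: 1 -3.7794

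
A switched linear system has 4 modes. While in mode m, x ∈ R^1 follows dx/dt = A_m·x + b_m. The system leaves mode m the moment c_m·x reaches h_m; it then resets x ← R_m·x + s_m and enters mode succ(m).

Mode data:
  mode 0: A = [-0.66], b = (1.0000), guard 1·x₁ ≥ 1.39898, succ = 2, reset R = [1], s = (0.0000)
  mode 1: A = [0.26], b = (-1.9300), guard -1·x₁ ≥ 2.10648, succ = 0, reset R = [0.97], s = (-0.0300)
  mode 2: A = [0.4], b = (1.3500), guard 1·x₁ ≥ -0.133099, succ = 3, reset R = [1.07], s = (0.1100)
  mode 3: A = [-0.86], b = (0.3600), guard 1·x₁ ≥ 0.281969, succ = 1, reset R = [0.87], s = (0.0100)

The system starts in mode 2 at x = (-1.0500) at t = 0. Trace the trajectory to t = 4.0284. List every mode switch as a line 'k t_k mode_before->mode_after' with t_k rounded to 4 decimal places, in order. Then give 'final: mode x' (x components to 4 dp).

1 0.8311 2->3
2 2.2197 3->1
3 3.3151 1->0
final: 0 -0.7259

Mode 2: guard c·x = -0.1331 hit at Δt = 0.8311 (t = 0.8311), x⁻ = (-0.1331) → reset → x⁺ = (-0.0324), jump to mode 3
Mode 3: guard c·x = 0.2820 hit at Δt = 1.3886 (t = 2.2197), x⁻ = (0.2820) → reset → x⁺ = (0.2553), jump to mode 1
Mode 1: guard c·x = 2.1065 hit at Δt = 1.0954 (t = 3.3151), x⁻ = (-2.1065) → reset → x⁺ = (-2.0733), jump to mode 0
Mode 0: flow for 0.7133 to horizon, guard not reached → x = (-0.7259)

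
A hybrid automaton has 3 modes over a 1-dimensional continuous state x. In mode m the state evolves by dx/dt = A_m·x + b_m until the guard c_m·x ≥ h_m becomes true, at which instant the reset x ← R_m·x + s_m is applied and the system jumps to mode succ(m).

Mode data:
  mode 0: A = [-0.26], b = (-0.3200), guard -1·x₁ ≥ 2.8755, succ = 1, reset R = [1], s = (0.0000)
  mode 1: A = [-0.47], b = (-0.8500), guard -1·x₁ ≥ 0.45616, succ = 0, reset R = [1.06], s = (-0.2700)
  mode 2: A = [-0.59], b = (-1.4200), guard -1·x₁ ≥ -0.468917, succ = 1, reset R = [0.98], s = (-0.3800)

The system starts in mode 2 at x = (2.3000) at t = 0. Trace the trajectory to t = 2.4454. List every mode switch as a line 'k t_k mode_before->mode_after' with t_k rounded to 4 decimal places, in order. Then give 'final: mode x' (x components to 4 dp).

1 0.8351 2->1
2 1.5451 1->0
final: 0 -0.8531

Mode 2: guard c·x = -0.4689 hit at Δt = 0.8351 (t = 0.8351), x⁻ = (0.4689) → reset → x⁺ = (0.0795), jump to mode 1
Mode 1: guard c·x = 0.4562 hit at Δt = 0.7100 (t = 1.5451), x⁻ = (-0.4562) → reset → x⁺ = (-0.7535), jump to mode 0
Mode 0: flow for 0.9003 to horizon, guard not reached → x = (-0.8531)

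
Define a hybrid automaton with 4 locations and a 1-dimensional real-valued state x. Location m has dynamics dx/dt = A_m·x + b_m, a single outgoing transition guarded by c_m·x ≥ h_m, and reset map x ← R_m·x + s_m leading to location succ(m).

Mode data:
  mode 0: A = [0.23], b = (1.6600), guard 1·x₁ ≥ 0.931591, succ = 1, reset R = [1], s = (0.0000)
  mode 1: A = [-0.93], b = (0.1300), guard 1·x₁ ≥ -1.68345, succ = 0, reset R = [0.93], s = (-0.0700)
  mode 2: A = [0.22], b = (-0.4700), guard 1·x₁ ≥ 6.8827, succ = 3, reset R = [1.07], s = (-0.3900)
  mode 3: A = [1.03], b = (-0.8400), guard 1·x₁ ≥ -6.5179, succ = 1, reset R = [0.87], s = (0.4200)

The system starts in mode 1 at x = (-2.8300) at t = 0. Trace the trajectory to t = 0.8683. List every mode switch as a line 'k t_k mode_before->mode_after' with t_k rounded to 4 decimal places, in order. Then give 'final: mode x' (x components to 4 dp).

Mode 1: guard c·x = -1.6834 hit at Δt = 0.5246 (t = 0.5246), x⁻ = (-1.6834) → reset → x⁺ = (-1.6356), jump to mode 0
Mode 0: flow for 0.3437 to horizon, guard not reached → x = (-1.1765)

1 0.5246 1->0
final: 0 -1.1765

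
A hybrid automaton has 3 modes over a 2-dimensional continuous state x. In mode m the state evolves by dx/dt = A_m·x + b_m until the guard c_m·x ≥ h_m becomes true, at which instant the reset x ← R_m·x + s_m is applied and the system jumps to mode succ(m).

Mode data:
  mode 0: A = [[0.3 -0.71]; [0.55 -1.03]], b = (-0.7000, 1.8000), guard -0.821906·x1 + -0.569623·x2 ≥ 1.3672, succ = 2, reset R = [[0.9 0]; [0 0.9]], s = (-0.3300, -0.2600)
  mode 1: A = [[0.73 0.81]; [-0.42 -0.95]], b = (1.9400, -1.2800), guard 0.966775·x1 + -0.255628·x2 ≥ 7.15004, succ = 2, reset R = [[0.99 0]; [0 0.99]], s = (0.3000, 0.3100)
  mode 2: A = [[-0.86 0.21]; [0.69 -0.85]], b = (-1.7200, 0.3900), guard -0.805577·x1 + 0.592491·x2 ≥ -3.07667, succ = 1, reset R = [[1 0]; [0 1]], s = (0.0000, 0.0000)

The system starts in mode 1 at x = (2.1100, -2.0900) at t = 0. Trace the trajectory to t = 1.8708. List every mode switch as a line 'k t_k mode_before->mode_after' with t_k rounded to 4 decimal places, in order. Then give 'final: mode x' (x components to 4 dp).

1 1.5482 1->2
final: 2 4.5817 -0.8794

Mode 1: guard c·x = 7.1500 hit at Δt = 1.5482 (t = 1.5482), x⁻ = (6.5832, -3.0731) → reset → x⁺ = (6.8174, -2.7324), jump to mode 2
Mode 2: flow for 0.3226 to horizon, guard not reached → x = (4.5817, -0.8794)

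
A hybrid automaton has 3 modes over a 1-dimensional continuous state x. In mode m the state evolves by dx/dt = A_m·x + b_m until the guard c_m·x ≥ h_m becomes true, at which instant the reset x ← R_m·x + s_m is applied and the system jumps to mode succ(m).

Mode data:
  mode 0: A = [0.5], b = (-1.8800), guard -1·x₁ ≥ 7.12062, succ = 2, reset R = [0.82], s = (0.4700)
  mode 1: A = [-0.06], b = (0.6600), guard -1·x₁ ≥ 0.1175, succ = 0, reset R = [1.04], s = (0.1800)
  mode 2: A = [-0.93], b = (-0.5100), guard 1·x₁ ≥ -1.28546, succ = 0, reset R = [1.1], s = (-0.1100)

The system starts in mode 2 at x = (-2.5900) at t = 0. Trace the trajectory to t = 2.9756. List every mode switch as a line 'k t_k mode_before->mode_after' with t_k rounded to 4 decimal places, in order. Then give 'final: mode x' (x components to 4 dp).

Mode 2: guard c·x = -1.2855 hit at Δt = 1.0955 (t = 1.0955), x⁻ = (-1.2855) → reset → x⁺ = (-1.5240), jump to mode 0
Mode 0: guard c·x = 7.1206 hit at Δt = 1.4446 (t = 2.5401), x⁻ = (-7.1206) → reset → x⁺ = (-5.3689), jump to mode 2
Mode 2: flow for 0.4355 to horizon, guard not reached → x = (-3.7635)

1 1.0955 2->0
2 2.5401 0->2
final: 2 -3.7635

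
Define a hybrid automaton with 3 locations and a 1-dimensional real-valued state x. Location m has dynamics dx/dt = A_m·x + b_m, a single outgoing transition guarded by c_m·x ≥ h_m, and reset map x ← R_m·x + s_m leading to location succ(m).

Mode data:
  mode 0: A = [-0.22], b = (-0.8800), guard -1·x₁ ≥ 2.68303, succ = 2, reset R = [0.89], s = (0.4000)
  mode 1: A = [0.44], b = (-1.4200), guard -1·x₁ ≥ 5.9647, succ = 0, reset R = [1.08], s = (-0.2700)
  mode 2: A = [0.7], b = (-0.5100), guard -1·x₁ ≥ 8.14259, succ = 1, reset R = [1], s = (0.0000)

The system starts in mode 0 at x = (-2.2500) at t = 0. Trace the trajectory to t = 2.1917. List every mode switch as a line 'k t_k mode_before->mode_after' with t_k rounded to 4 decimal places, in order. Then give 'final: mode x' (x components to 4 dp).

1 1.2922 0->2
final: 2 -4.3701

Mode 0: guard c·x = 2.6830 hit at Δt = 1.2922 (t = 1.2922), x⁻ = (-2.6830) → reset → x⁺ = (-1.9879), jump to mode 2
Mode 2: flow for 0.8995 to horizon, guard not reached → x = (-4.3701)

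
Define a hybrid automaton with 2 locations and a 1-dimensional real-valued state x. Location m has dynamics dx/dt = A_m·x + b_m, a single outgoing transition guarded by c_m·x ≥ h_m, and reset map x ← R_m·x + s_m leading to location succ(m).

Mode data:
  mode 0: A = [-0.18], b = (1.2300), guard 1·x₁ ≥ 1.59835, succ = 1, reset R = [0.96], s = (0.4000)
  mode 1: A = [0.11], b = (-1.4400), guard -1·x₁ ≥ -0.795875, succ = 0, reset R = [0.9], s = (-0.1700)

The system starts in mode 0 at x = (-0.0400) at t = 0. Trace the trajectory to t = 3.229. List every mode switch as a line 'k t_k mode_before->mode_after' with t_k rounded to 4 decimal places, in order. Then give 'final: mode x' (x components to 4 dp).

1 1.5127 0->1
2 2.3961 1->0
final: 0 1.4216

Mode 0: guard c·x = 1.5983 hit at Δt = 1.5127 (t = 1.5127), x⁻ = (1.5983) → reset → x⁺ = (1.9344), jump to mode 1
Mode 1: guard c·x = -0.7959 hit at Δt = 0.8834 (t = 2.3961), x⁻ = (0.7959) → reset → x⁺ = (0.5463), jump to mode 0
Mode 0: flow for 0.8329 to horizon, guard not reached → x = (1.4216)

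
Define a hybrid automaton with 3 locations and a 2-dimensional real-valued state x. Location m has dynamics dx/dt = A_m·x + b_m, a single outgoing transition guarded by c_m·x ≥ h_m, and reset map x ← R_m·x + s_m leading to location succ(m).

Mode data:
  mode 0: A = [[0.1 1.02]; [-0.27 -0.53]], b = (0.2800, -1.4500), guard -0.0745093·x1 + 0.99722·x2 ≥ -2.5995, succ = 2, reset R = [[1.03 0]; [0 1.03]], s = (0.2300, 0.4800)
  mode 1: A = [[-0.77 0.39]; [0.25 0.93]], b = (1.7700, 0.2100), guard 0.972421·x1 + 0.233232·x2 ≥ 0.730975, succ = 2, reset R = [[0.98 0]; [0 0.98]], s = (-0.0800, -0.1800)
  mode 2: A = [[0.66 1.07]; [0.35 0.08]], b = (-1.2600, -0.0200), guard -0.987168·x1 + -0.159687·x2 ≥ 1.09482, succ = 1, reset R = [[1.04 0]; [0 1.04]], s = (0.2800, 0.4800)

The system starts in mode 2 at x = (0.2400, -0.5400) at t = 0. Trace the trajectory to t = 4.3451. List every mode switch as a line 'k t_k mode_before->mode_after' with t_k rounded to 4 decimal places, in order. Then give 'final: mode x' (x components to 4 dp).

1 0.5940 2->1
2 1.5601 1->2
3 2.6177 2->1
4 3.4208 1->2
final: 2 -0.2588 0.2235

Mode 2: guard c·x = 1.0948 hit at Δt = 0.5940 (t = 0.5940), x⁻ = (-1.0041, -0.6489) → reset → x⁺ = (-0.7642, -0.1949), jump to mode 1
Mode 1: guard c·x = 0.7310 hit at Δt = 0.9661 (t = 1.5601), x⁻ = (0.7885, -0.1533) → reset → x⁺ = (0.6927, -0.3302), jump to mode 2
Mode 2: guard c·x = 1.0948 hit at Δt = 1.0576 (t = 2.6177), x⁻ = (-1.0437, -0.4038) → reset → x⁺ = (-0.8055, 0.0601), jump to mode 1
Mode 1: guard c·x = 0.7310 hit at Δt = 0.8032 (t = 3.4208), x⁻ = (0.6677, 0.3501) → reset → x⁺ = (0.5744, 0.1631), jump to mode 2
Mode 2: flow for 0.9243 to horizon, guard not reached → x = (-0.2588, 0.2235)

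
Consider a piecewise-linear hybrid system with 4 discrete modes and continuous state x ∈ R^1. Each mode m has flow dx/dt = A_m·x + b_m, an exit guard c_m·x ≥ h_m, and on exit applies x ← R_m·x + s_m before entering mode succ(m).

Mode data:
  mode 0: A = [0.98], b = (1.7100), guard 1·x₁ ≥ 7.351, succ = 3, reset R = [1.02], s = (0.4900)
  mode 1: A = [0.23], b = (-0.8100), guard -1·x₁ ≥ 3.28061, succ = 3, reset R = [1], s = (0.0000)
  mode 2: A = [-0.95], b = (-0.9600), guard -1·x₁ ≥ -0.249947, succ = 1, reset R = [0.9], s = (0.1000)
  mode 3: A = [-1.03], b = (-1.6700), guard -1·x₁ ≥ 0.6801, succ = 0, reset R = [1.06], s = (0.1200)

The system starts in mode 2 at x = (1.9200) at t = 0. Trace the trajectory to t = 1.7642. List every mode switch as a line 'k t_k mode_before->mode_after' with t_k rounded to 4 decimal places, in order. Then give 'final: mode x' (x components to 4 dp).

1 0.8881 2->1
final: 1 -0.3887

Mode 2: guard c·x = -0.2499 hit at Δt = 0.8881 (t = 0.8881), x⁻ = (0.2499) → reset → x⁺ = (0.3250), jump to mode 1
Mode 1: flow for 0.8761 to horizon, guard not reached → x = (-0.3887)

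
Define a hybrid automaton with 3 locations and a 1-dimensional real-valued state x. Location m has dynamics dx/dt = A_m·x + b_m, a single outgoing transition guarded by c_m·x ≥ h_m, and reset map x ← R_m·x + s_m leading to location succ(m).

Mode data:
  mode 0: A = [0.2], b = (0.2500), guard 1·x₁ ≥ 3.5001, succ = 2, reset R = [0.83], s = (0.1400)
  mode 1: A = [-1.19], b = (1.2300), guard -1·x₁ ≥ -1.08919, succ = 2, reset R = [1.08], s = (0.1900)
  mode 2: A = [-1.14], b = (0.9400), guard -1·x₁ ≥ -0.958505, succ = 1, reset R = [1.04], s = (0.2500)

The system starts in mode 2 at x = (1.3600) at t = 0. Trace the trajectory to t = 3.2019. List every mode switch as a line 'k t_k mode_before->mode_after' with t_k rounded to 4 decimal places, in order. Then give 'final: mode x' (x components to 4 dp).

1 1.2155 2->1
2 2.3454 1->2
final: 2 1.0286

Mode 2: guard c·x = -0.9585 hit at Δt = 1.2155 (t = 1.2155), x⁻ = (0.9585) → reset → x⁺ = (1.2468), jump to mode 1
Mode 1: guard c·x = -1.0892 hit at Δt = 1.1299 (t = 2.3454), x⁻ = (1.0892) → reset → x⁺ = (1.3663), jump to mode 2
Mode 2: flow for 0.8565 to horizon, guard not reached → x = (1.0286)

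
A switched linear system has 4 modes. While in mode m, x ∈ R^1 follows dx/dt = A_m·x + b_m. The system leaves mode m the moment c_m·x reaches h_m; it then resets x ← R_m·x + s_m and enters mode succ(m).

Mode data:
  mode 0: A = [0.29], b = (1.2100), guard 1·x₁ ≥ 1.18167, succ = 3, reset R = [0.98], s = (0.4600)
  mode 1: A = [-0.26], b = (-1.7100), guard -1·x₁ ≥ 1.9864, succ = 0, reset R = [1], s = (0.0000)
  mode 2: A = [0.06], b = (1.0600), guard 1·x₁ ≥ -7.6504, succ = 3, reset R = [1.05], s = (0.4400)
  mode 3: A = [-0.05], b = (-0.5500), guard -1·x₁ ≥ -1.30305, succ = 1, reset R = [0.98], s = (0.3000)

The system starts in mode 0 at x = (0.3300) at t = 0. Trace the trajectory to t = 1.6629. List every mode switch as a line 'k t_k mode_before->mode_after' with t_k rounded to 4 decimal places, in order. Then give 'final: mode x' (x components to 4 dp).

1 0.5974 0->3
2 1.1030 3->1
final: 1 0.4723

Mode 0: guard c·x = 1.1817 hit at Δt = 0.5974 (t = 0.5974), x⁻ = (1.1817) → reset → x⁺ = (1.6180), jump to mode 3
Mode 3: guard c·x = -1.3031 hit at Δt = 0.5056 (t = 1.1030), x⁻ = (1.3031) → reset → x⁺ = (1.5770), jump to mode 1
Mode 1: flow for 0.5599 to horizon, guard not reached → x = (0.4723)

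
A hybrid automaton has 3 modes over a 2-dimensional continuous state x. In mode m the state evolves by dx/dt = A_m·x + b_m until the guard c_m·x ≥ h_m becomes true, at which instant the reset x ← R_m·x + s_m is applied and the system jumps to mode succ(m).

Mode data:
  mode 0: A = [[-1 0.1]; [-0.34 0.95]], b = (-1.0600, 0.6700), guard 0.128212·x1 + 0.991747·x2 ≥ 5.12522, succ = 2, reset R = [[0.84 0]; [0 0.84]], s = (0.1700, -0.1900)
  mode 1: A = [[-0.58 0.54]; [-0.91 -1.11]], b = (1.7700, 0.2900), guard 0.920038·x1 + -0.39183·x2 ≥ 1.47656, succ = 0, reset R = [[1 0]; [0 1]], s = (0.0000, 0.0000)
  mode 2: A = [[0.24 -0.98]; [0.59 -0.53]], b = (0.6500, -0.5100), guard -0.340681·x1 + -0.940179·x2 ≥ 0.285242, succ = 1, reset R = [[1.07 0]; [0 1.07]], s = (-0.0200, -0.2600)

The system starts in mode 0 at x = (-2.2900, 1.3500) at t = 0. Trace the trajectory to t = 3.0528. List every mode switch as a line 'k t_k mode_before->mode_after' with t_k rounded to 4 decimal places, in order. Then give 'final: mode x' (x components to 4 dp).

1 0.9522 0->2
2 1.9631 2->1
final: 1 0.0275 1.1500

Mode 0: guard c·x = 5.1252 hit at Δt = 0.9522 (t = 0.9522), x⁻ = (-1.3267, 5.3394) → reset → x⁺ = (-0.9445, 4.2951), jump to mode 2
Mode 2: guard c·x = 0.2852 hit at Δt = 1.0109 (t = 1.9631), x⁻ = (-3.4449, 0.9449) → reset → x⁺ = (-3.7060, 0.7510), jump to mode 1
Mode 1: flow for 1.0897 to horizon, guard not reached → x = (0.0275, 1.1500)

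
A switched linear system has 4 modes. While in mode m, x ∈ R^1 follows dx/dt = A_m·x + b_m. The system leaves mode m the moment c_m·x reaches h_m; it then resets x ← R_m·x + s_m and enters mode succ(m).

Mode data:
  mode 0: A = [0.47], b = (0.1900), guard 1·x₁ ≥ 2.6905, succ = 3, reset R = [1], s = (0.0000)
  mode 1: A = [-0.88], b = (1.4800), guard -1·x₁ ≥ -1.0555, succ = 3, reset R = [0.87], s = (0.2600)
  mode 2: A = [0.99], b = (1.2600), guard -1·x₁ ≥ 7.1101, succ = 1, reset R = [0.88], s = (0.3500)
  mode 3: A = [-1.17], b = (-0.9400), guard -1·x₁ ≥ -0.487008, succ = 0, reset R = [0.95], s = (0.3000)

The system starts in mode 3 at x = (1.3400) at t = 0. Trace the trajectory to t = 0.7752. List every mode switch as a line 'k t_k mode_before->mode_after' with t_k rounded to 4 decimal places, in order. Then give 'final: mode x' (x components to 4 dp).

Mode 3: guard c·x = -0.4870 hit at Δt = 0.4337 (t = 0.4337), x⁻ = (0.4870) → reset → x⁺ = (0.7627), jump to mode 0
Mode 0: flow for 0.3415 to horizon, guard not reached → x = (0.9658)

1 0.4337 3->0
final: 0 0.9658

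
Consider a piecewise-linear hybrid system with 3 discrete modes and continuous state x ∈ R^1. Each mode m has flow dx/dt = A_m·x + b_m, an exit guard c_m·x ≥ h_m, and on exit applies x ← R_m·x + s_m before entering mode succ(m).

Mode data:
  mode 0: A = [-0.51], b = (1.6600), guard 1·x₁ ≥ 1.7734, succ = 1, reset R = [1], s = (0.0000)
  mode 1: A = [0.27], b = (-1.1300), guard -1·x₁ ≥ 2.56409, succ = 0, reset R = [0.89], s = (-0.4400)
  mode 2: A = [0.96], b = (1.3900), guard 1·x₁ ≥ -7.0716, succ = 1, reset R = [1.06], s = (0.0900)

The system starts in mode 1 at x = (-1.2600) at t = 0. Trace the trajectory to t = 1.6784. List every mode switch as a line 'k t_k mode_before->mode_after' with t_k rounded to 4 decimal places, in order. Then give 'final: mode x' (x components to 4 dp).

1 0.7952 1->0
final: 0 -0.5545

Mode 1: guard c·x = 2.5641 hit at Δt = 0.7952 (t = 0.7952), x⁻ = (-2.5641) → reset → x⁺ = (-2.7220), jump to mode 0
Mode 0: flow for 0.8832 to horizon, guard not reached → x = (-0.5545)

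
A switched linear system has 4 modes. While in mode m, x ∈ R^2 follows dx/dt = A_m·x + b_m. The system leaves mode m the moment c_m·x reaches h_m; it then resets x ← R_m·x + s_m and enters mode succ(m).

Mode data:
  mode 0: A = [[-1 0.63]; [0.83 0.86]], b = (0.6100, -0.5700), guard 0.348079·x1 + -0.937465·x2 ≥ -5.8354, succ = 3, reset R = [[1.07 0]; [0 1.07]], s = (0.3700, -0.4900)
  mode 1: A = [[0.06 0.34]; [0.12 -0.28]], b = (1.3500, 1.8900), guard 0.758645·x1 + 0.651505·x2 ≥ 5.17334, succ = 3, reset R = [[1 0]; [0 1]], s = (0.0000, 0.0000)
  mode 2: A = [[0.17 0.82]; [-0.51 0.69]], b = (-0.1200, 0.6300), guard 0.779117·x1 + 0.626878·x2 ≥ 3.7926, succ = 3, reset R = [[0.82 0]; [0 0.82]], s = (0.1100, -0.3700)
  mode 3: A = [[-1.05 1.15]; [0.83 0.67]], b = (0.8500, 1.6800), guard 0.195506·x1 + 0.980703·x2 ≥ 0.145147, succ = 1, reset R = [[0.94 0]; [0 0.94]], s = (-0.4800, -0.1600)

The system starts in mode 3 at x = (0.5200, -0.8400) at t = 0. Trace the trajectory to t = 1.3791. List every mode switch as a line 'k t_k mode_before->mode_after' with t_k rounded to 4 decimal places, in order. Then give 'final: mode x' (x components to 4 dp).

1 0.5041 3->1
final: 1 1.3794 1.4425

Mode 3: guard c·x = 0.1451 hit at Δt = 0.5041 (t = 0.5041), x⁻ = (0.4693, 0.0544) → reset → x⁺ = (-0.0388, -0.1088), jump to mode 1
Mode 1: flow for 0.8750 to horizon, guard not reached → x = (1.3794, 1.4425)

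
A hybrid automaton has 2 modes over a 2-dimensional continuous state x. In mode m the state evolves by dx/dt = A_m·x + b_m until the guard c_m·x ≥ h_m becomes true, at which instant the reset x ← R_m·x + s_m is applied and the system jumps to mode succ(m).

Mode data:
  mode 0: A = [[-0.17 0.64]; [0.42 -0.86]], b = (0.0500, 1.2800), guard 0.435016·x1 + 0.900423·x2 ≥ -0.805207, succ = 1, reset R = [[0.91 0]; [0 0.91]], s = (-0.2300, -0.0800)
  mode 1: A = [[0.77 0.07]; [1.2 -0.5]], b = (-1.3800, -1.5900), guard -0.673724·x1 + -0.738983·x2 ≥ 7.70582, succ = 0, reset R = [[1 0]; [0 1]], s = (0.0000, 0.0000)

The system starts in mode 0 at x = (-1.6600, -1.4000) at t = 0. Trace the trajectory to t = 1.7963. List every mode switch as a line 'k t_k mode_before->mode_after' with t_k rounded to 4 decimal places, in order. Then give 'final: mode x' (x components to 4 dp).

1 1.2529 0->1
final: 1 -3.7035 -2.4144

Mode 0: guard c·x = -0.8052 hit at Δt = 1.2529 (t = 1.2529), x⁻ = (-1.7130, -0.0667) → reset → x⁺ = (-1.7888, -0.1407), jump to mode 1
Mode 1: flow for 0.5434 to horizon, guard not reached → x = (-3.7035, -2.4144)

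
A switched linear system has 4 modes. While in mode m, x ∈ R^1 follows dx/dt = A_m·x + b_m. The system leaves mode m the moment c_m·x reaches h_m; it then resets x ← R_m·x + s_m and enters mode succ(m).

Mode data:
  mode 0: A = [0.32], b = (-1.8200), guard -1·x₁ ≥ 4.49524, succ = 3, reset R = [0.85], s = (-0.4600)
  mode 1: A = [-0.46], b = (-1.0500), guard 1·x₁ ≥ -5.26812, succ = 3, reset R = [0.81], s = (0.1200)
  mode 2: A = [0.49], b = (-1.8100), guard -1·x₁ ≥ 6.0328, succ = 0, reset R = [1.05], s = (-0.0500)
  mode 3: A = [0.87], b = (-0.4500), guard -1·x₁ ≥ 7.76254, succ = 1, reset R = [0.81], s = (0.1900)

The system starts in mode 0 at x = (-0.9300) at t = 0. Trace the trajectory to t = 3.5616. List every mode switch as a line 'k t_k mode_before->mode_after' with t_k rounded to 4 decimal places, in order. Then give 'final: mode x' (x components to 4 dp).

1 1.3468 0->3
2 1.9739 3->1
3 2.5069 1->3
4 3.1665 3->1
final: 1 -5.4637

Mode 0: guard c·x = 4.4952 hit at Δt = 1.3468 (t = 1.3468), x⁻ = (-4.4952) → reset → x⁺ = (-4.2810), jump to mode 3
Mode 3: guard c·x = 7.7625 hit at Δt = 0.6271 (t = 1.9739), x⁻ = (-7.7625) → reset → x⁺ = (-6.0977), jump to mode 1
Mode 1: guard c·x = -5.2681 hit at Δt = 0.5330 (t = 2.5069), x⁻ = (-5.2681) → reset → x⁺ = (-4.1472), jump to mode 3
Mode 3: guard c·x = 7.7625 hit at Δt = 0.6596 (t = 3.1665), x⁻ = (-7.7625) → reset → x⁺ = (-6.0977), jump to mode 1
Mode 1: flow for 0.3951 to horizon, guard not reached → x = (-5.4637)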